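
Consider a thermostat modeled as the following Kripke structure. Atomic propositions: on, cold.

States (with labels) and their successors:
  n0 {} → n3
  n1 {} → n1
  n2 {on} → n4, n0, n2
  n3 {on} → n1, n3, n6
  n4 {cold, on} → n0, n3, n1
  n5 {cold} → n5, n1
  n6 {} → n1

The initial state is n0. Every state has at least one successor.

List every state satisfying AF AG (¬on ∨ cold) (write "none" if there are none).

States satisfying AG (¬on ∨ cold): {n1, n5, n6}.
States satisfying AF AG (¬on ∨ cold): {n1, n5, n6}.

{n1, n5, n6}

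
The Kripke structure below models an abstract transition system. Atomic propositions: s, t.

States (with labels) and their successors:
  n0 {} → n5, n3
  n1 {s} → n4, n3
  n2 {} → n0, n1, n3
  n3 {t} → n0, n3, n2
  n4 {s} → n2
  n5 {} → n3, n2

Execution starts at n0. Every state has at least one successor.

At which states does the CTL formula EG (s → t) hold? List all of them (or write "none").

{n0, n2, n3, n5}

States satisfying s → t: {n0, n2, n3, n5}.
States satisfying EG (s → t): {n0, n2, n3, n5}.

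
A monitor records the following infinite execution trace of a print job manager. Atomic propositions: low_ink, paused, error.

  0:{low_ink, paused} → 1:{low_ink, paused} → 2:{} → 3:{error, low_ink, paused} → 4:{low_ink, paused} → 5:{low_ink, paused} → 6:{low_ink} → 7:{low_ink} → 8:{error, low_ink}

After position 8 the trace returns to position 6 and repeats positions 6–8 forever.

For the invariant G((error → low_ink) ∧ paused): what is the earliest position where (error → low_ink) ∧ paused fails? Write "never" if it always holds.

2

Check (error → low_ink) ∧ paused at each position in order: 0 ✓, 1 ✓.
At position 2 the labels are {}, so (error → low_ink) ∧ paused is false there. This is the first violation.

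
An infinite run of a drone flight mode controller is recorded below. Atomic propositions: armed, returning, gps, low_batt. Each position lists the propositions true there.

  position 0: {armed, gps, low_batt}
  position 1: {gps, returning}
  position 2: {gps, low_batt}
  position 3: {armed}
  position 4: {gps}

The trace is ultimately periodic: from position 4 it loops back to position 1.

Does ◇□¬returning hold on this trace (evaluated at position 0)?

□¬returning is false at every position 0..4, so it never becomes true and ◇□¬returning fails.

No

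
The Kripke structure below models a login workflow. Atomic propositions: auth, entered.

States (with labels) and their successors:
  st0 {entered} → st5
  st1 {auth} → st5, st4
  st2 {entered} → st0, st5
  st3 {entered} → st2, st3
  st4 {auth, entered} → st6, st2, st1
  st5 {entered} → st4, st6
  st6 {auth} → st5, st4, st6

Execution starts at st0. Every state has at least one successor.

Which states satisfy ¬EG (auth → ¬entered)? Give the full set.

States satisfying auth → ¬entered: {st0, st1, st2, st3, st5, st6}.
States satisfying EG (auth → ¬entered): {st0, st1, st2, st3, st5, st6}.
States satisfying ¬EG (auth → ¬entered): {st4}.

{st4}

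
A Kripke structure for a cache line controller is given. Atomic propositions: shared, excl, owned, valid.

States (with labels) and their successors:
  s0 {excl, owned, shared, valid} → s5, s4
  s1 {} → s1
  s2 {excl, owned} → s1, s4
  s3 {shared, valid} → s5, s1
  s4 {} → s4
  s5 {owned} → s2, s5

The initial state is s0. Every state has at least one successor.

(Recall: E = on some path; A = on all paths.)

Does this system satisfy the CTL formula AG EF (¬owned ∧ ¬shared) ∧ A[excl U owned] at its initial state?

Holds

States satisfying EF (¬owned ∧ ¬shared): {s0, s1, s2, s3, s4, s5}.
States satisfying AG EF (¬owned ∧ ¬shared): {s0, s1, s2, s3, s4, s5}.
States satisfying excl: {s0, s2}.
States satisfying owned: {s0, s2, s5}.
States satisfying A[excl U owned]: {s0, s2, s5}.
States satisfying AG EF (¬owned ∧ ¬shared) ∧ A[excl U owned]: {s0, s2, s5}.
s0 ∈ Sat(AG EF (¬owned ∧ ¬shared) ∧ A[excl U owned]).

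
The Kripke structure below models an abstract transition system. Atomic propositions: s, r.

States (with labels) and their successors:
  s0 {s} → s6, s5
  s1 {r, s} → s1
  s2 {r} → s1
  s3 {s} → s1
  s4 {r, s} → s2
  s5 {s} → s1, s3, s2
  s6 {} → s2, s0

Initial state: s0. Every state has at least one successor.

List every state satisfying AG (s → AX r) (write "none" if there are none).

{s1, s2, s3, s4}

States satisfying s → AX r: {s1, s2, s3, s4, s6}.
States satisfying AG (s → AX r): {s1, s2, s3, s4}.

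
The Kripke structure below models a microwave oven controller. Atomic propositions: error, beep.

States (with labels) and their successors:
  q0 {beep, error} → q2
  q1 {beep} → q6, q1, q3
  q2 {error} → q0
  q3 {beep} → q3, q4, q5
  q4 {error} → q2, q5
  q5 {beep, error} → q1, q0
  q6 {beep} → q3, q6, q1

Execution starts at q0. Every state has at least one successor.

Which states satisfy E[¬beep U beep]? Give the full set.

States satisfying ¬beep: {q2, q4}.
States satisfying beep: {q0, q1, q3, q5, q6}.
States satisfying E[¬beep U beep]: {q0, q1, q2, q3, q4, q5, q6}.

{q0, q1, q2, q3, q4, q5, q6}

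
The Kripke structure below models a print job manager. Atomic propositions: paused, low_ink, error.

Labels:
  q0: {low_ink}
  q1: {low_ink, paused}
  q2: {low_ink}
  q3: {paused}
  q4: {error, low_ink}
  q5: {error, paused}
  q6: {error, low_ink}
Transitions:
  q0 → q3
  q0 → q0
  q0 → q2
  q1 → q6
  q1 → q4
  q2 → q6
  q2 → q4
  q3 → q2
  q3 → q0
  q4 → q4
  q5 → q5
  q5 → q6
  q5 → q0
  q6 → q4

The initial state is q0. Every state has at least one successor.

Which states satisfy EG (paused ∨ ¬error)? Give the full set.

States satisfying paused ∨ ¬error: {q0, q1, q2, q3, q5}.
States satisfying EG (paused ∨ ¬error): {q0, q3, q5}.

{q0, q3, q5}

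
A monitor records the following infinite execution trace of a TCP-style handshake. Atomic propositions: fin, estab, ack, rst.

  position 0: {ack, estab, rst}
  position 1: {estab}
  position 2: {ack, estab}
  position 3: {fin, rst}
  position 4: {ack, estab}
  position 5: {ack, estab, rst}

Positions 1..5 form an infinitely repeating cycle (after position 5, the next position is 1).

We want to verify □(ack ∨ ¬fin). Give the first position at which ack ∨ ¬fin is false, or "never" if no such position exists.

3

Check ack ∨ ¬fin at each position in order: 0 ✓, 1 ✓, 2 ✓.
At position 3 the labels are {fin, rst}, so ack ∨ ¬fin is false there. This is the first violation.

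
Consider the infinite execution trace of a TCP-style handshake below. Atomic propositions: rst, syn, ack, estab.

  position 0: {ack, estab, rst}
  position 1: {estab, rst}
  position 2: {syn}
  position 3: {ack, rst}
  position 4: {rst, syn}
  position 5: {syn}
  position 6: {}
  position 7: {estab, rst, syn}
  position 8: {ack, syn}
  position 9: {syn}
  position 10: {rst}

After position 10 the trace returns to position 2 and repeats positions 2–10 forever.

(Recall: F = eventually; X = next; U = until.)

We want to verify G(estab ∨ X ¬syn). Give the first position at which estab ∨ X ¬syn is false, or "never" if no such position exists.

Check estab ∨ X ¬syn at each position in order: 0 ✓, 1 ✓, 2 ✓.
At position 3 the labels are {ack, rst} and the next position 4 has {rst, syn}, so estab ∨ X ¬syn is false there. This is the first violation.

3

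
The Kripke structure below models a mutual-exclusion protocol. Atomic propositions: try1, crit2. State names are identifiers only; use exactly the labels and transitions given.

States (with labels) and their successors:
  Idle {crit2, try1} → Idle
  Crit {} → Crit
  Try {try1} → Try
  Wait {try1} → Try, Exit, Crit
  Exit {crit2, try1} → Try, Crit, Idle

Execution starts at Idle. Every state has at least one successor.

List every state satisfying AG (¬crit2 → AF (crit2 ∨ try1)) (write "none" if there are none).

{Idle, Try}

States satisfying ¬crit2 → AF (crit2 ∨ try1): {Idle, Try, Wait, Exit}.
States satisfying AG (¬crit2 → AF (crit2 ∨ try1)): {Idle, Try}.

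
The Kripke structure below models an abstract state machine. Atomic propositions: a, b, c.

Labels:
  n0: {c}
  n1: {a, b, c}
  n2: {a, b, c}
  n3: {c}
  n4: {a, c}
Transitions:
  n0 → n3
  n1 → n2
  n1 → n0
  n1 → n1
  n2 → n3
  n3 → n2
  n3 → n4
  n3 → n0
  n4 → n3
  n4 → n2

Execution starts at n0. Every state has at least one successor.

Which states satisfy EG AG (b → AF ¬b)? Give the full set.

States satisfying AG (b → AF ¬b): {n0, n2, n3, n4}.
States satisfying EG AG (b → AF ¬b): {n0, n2, n3, n4}.

{n0, n2, n3, n4}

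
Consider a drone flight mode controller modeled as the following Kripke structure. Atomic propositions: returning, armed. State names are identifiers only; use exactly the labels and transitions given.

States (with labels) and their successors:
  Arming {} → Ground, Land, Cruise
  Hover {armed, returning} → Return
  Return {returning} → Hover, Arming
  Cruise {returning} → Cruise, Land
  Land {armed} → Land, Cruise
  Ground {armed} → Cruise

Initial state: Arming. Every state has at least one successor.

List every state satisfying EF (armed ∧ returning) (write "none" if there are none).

{Hover, Return}

States satisfying armed ∧ returning: {Hover}.
States satisfying EF (armed ∧ returning): {Hover, Return}.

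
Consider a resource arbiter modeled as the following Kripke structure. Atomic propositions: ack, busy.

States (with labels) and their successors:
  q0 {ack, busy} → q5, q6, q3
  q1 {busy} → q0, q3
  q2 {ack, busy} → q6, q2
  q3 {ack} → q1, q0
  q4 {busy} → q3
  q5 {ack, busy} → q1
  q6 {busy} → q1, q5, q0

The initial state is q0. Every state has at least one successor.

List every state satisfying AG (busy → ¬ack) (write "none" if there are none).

none

States satisfying busy → ¬ack: {q1, q3, q4, q6}.
States satisfying AG (busy → ¬ack): ∅.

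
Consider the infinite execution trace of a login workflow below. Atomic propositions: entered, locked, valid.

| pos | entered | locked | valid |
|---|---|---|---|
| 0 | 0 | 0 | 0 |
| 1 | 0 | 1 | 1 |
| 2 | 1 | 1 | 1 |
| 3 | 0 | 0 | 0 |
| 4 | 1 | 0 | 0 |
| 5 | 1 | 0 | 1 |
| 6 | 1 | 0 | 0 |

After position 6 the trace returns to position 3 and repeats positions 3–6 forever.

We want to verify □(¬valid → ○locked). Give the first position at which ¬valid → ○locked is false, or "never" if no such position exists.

Check ¬valid → ○locked at each position in order: 0 ✓, 1 ✓, 2 ✓.
At position 3 the labels are {} and the next position 4 has {entered}, so ¬valid → ○locked is false there. This is the first violation.

3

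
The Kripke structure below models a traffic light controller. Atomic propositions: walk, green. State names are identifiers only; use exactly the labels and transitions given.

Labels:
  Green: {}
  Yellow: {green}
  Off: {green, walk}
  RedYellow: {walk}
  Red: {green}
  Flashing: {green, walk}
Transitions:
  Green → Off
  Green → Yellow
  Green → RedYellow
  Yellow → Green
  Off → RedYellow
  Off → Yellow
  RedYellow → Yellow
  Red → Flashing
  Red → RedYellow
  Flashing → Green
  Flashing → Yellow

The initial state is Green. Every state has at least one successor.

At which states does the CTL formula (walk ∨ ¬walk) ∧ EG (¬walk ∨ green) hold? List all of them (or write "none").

States satisfying ¬walk: {Green, Yellow, Red}.
States satisfying walk ∨ ¬walk: {Green, Yellow, Off, RedYellow, Red, Flashing}.
States satisfying ¬walk ∨ green: {Green, Yellow, Off, Red, Flashing}.
States satisfying EG (¬walk ∨ green): {Green, Yellow, Off, Red, Flashing}.
States satisfying (walk ∨ ¬walk) ∧ EG (¬walk ∨ green): {Green, Yellow, Off, Red, Flashing}.

{Green, Yellow, Off, Red, Flashing}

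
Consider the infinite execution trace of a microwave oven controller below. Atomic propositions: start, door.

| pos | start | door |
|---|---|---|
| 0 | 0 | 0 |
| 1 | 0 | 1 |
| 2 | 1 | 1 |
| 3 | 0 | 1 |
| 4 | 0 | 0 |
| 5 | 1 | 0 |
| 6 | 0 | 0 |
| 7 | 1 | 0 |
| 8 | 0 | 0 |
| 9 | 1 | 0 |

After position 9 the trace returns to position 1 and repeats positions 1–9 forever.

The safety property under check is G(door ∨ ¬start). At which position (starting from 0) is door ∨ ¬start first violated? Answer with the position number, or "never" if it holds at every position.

5

Check door ∨ ¬start at each position in order: 0 ✓, 1 ✓, 2 ✓, 3 ✓, 4 ✓.
At position 5 the labels are {start}, so door ∨ ¬start is false there. This is the first violation.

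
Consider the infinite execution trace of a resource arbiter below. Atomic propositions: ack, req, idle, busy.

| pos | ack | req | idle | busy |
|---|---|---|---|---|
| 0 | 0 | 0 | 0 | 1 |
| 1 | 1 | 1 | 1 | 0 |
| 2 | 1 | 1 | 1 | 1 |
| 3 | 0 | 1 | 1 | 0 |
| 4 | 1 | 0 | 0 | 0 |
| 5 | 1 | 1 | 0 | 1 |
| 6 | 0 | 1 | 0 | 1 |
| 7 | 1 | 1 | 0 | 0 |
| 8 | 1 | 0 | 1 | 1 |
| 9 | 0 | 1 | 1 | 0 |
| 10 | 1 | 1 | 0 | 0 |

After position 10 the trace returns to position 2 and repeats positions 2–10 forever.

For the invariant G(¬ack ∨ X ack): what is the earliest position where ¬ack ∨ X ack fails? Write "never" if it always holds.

2

Check ¬ack ∨ X ack at each position in order: 0 ✓, 1 ✓.
At position 2 the labels are {ack, busy, idle, req} and the next position 3 has {idle, req}, so ¬ack ∨ X ack is false there. This is the first violation.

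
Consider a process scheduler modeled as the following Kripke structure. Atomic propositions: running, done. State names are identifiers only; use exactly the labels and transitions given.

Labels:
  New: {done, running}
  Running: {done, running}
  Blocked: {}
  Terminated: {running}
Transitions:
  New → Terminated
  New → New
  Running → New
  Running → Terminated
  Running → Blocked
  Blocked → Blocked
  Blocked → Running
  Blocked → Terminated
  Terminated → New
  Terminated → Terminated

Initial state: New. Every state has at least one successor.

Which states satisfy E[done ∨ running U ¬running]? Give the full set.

States satisfying done ∨ running: {New, Running, Terminated}.
States satisfying ¬running: {Blocked}.
States satisfying E[done ∨ running U ¬running]: {Running, Blocked}.

{Running, Blocked}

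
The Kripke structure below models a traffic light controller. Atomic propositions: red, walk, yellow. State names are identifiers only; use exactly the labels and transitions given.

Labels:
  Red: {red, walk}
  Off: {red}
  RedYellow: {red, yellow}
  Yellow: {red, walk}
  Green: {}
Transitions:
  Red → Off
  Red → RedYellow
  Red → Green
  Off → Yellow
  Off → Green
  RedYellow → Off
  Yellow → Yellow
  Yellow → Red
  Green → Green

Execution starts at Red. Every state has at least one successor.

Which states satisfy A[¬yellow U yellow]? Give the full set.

States satisfying ¬yellow: {Red, Off, Yellow, Green}.
States satisfying yellow: {RedYellow}.
States satisfying A[¬yellow U yellow]: {RedYellow}.

{RedYellow}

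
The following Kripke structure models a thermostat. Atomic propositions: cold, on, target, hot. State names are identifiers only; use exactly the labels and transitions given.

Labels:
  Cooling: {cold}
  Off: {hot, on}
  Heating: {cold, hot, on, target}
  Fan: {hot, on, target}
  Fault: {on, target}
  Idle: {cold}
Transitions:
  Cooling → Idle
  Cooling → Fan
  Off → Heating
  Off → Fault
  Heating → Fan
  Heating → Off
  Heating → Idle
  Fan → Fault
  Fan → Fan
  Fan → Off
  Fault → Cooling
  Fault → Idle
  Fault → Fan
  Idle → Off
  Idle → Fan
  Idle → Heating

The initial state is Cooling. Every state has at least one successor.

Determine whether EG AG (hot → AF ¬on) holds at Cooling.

Violated

States satisfying AG (hot → AF ¬on): ∅.
States satisfying EG AG (hot → AF ¬on): ∅.
No suitable path/successor from Cooling witnesses the formula.
Cooling ∉ Sat(EG AG (hot → AF ¬on)).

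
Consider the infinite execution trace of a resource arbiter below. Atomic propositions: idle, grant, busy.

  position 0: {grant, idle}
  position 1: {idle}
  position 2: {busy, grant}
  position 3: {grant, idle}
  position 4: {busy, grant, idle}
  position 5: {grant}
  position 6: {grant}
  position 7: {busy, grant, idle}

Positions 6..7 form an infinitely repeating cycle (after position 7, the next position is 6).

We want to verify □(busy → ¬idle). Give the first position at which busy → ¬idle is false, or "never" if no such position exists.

4

Check busy → ¬idle at each position in order: 0 ✓, 1 ✓, 2 ✓, 3 ✓.
At position 4 the labels are {busy, grant, idle}, so busy → ¬idle is false there. This is the first violation.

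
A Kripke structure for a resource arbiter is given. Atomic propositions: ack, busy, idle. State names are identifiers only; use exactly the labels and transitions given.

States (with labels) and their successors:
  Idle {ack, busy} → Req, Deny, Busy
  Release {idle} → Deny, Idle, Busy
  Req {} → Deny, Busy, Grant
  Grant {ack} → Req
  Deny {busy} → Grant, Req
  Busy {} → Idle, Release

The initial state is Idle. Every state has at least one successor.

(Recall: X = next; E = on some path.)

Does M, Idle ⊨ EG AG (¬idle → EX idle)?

States satisfying AG (¬idle → EX idle): ∅.
States satisfying EG AG (¬idle → EX idle): ∅.
No suitable path/successor from Idle witnesses the formula.
Idle ∉ Sat(EG AG (¬idle → EX idle)).

Does not hold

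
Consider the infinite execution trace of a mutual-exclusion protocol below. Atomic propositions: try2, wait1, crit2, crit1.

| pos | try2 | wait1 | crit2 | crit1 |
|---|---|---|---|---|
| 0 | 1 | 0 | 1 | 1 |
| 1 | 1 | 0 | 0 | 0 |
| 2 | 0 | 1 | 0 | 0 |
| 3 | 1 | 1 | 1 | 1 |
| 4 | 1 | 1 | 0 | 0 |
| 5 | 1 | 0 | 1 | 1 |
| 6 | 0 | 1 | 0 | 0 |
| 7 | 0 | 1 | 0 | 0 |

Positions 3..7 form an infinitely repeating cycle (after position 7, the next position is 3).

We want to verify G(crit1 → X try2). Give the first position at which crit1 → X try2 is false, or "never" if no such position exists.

5

Check crit1 → X try2 at each position in order: 0 ✓, 1 ✓, 2 ✓, 3 ✓, 4 ✓.
At position 5 the labels are {crit1, crit2, try2} and the next position 6 has {wait1}, so crit1 → X try2 is false there. This is the first violation.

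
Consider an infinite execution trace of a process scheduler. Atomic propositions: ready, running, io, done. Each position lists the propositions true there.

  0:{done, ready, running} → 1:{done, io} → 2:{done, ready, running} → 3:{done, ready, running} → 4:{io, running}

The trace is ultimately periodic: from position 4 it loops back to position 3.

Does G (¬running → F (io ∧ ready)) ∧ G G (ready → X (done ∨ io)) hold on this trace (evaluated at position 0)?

¬running → F (io ∧ ready) must hold at every position from 0 onward. It fails at position 1, so G (¬running → F (io ∧ ready)) is false.
Positions where ¬running holds: 1.
Check F (io ∧ ready) at each: 1→fails.
G (ready → X (done ∨ io)) holds at every position 0..4, and those are all positions ever visited, so G G (ready → X (done ∨ io)) holds.
At position 0: G (¬running → F (io ∧ ready)) is false; G G (ready → X (done ∨ io)) is true; so G (¬running → F (io ∧ ready)) ∧ G G (ready → X (done ∨ io)) is false.

Violated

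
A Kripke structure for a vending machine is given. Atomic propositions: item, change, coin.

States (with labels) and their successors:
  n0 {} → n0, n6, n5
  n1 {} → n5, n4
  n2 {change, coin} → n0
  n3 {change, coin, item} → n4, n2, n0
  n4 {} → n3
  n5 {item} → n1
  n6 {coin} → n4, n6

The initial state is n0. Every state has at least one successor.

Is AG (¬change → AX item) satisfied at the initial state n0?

No

States satisfying ¬change → AX item: {n2, n3, n4}.
States satisfying AG (¬change → AX item): ∅.
n0 is reachable from n0 and violates ¬change → AX item, so AG fails at n0.
n0 ∉ Sat(AG (¬change → AX item)).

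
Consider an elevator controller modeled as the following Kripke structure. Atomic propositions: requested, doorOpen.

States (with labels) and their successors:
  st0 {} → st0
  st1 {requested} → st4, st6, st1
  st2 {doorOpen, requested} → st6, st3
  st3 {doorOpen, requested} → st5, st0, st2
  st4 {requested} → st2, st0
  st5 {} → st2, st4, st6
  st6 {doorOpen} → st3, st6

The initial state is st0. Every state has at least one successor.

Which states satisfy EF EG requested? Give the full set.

{st1, st2, st3, st4, st5, st6}

States satisfying EG requested: {st1, st2, st3, st4}.
States satisfying EF EG requested: {st1, st2, st3, st4, st5, st6}.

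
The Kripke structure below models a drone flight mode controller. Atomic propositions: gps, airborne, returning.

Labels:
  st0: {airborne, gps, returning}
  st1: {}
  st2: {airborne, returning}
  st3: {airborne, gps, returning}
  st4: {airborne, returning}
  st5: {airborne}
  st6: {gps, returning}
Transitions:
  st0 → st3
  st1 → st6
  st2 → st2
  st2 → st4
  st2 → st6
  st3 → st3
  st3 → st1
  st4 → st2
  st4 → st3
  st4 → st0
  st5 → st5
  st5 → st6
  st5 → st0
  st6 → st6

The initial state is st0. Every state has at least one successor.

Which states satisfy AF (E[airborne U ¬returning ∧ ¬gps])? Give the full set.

{st0, st1, st2, st3, st4, st5}

States satisfying E[airborne U ¬returning ∧ ¬gps]: {st0, st1, st2, st3, st4, st5}.
States satisfying AF (E[airborne U ¬returning ∧ ¬gps]): {st0, st1, st2, st3, st4, st5}.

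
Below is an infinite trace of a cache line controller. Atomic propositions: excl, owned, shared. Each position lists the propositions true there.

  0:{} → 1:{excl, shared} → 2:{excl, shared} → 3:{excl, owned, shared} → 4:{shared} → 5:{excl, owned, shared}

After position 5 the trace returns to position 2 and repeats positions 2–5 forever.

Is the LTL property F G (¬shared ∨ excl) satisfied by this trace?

G (¬shared ∨ excl) is false at every position 0..5, so it never becomes true and F G (¬shared ∨ excl) fails.

No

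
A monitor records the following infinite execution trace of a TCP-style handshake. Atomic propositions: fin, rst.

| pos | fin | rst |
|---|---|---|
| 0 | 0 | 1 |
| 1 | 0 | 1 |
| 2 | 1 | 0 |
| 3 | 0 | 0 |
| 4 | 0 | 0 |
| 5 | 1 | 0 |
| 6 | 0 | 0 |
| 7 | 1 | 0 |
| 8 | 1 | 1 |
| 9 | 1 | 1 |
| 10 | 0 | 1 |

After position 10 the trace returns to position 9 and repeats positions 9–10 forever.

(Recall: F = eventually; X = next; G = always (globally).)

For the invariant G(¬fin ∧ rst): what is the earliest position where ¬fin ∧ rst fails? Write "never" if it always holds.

Check ¬fin ∧ rst at each position in order: 0 ✓, 1 ✓.
At position 2 the labels are {fin}, so ¬fin ∧ rst is false there. This is the first violation.

2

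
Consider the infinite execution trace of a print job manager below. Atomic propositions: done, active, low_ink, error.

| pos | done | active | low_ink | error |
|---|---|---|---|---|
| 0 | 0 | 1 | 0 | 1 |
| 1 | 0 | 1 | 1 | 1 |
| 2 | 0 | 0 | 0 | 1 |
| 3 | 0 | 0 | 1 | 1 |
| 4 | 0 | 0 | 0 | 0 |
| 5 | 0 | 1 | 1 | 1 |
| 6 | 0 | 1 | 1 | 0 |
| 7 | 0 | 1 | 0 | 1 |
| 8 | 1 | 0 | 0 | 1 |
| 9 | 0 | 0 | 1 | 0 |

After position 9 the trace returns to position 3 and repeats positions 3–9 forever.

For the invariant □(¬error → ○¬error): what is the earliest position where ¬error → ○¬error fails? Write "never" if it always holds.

4

Check ¬error → ○¬error at each position in order: 0 ✓, 1 ✓, 2 ✓, 3 ✓.
At position 4 the labels are {} and the next position 5 has {active, error, low_ink}, so ¬error → ○¬error is false there. This is the first violation.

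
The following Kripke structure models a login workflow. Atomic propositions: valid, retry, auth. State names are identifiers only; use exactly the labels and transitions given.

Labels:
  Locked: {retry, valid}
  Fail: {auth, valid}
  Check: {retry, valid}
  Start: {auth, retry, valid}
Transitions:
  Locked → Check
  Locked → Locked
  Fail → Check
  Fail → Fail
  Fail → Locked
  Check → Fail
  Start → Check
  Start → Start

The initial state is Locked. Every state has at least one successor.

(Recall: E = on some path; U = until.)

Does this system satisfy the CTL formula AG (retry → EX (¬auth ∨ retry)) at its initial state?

States satisfying retry → EX (¬auth ∨ retry): {Locked, Fail, Start}.
States satisfying AG (retry → EX (¬auth ∨ retry)): ∅.
Check is reachable from Locked and violates retry → EX (¬auth ∨ retry), so AG fails at Locked.
Locked ∉ Sat(AG (retry → EX (¬auth ∨ retry))).

Does not hold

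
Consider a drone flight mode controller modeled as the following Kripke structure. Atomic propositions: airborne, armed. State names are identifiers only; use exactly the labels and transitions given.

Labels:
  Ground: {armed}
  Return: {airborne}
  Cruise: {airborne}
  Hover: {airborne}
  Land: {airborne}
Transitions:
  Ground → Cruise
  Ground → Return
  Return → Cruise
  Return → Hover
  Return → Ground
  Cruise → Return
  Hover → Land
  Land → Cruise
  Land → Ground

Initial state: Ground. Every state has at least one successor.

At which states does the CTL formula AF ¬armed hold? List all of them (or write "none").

{Ground, Return, Cruise, Hover, Land}

States satisfying ¬armed: {Return, Cruise, Hover, Land}.
States satisfying AF ¬armed: {Ground, Return, Cruise, Hover, Land}.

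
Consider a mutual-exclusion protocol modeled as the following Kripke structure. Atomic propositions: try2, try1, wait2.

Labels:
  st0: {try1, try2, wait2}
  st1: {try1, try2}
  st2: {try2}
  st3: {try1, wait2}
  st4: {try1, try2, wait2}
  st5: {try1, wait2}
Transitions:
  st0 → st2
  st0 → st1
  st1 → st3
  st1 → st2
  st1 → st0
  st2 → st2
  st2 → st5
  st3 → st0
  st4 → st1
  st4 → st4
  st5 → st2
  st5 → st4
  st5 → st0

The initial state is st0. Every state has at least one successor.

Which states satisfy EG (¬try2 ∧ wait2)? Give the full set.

States satisfying ¬try2 ∧ wait2: {st3, st5}.
States satisfying EG (¬try2 ∧ wait2): ∅.

none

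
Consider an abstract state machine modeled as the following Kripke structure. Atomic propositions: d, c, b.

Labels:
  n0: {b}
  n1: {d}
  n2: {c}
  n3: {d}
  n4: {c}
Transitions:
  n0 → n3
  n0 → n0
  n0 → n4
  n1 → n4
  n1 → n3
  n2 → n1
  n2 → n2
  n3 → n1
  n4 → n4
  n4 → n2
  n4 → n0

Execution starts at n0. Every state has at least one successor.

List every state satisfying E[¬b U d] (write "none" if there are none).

States satisfying ¬b: {n1, n2, n3, n4}.
States satisfying d: {n1, n3}.
States satisfying E[¬b U d]: {n1, n2, n3, n4}.

{n1, n2, n3, n4}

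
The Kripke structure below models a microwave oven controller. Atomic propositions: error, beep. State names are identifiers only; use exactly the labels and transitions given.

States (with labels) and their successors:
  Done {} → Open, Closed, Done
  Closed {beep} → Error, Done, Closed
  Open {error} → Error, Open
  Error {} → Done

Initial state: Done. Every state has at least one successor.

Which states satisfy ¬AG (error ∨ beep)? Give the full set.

States satisfying error ∨ beep: {Closed, Open}.
States satisfying AG (error ∨ beep): ∅.
States satisfying ¬AG (error ∨ beep): {Done, Closed, Open, Error}.

{Done, Closed, Open, Error}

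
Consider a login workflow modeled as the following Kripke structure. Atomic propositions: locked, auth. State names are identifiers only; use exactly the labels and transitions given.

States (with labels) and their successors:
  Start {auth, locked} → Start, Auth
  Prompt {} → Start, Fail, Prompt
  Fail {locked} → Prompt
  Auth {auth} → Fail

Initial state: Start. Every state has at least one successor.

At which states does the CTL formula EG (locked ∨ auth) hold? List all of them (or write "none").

{Start}

States satisfying locked ∨ auth: {Start, Fail, Auth}.
States satisfying EG (locked ∨ auth): {Start}.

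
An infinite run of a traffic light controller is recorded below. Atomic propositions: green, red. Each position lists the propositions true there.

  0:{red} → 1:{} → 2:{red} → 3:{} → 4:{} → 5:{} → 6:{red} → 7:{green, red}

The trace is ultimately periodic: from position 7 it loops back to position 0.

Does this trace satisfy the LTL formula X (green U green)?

The position after 0 is 1; green U green is false there.

Does not hold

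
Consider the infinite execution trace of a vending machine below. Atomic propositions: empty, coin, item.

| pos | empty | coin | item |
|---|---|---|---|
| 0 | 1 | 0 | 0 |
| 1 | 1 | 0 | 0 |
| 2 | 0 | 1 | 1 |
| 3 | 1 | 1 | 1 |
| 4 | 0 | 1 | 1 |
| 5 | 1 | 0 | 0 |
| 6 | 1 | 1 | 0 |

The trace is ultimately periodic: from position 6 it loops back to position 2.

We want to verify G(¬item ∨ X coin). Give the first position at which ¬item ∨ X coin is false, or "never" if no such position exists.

Check ¬item ∨ X coin at each position in order: 0 ✓, 1 ✓, 2 ✓, 3 ✓.
At position 4 the labels are {coin, item} and the next position 5 has {empty}, so ¬item ∨ X coin is false there. This is the first violation.

4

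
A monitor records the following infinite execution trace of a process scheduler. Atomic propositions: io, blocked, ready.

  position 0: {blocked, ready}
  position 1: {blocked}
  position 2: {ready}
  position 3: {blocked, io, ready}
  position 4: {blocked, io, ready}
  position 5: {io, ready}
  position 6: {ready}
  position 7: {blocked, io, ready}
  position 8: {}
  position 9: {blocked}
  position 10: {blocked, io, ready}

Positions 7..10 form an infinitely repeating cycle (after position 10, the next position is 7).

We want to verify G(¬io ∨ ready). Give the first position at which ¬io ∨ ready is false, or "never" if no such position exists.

never

¬io ∨ ready holds at every position 0..10, and those are all the positions the trace ever visits, so the invariant G(¬io ∨ ready) is never violated.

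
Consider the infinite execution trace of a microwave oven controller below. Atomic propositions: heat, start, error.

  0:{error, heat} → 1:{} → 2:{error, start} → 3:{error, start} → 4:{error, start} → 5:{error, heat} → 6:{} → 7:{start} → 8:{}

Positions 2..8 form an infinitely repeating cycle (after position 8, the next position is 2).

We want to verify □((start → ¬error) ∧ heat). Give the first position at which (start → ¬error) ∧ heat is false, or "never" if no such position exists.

Check (start → ¬error) ∧ heat at each position in order: 0 ✓.
At position 1 the labels are {}, so (start → ¬error) ∧ heat is false there. This is the first violation.

1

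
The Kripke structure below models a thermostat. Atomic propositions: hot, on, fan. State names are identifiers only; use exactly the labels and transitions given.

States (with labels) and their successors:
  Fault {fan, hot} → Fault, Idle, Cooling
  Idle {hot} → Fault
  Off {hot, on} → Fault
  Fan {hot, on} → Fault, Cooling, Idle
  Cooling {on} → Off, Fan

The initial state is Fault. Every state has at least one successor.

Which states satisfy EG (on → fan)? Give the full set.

{Fault, Idle}

States satisfying on → fan: {Fault, Idle}.
States satisfying EG (on → fan): {Fault, Idle}.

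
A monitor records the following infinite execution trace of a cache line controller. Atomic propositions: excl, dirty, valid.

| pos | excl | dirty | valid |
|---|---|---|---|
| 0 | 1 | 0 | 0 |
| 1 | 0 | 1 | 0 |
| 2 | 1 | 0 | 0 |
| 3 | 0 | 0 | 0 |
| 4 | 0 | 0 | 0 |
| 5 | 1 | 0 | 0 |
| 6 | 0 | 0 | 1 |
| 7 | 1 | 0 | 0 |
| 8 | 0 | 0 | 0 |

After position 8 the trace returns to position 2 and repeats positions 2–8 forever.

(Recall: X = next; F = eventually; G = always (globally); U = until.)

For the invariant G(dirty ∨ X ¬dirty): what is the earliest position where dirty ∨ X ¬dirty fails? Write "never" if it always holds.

At position 0 the labels are {excl} and the next position 1 has {dirty}, so dirty ∨ X ¬dirty is false there. This is the first violation.

0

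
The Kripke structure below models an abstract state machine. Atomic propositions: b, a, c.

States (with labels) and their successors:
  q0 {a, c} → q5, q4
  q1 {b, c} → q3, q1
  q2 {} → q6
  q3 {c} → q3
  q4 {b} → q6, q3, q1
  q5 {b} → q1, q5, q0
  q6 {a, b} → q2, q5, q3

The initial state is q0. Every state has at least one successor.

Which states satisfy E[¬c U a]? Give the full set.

States satisfying ¬c: {q2, q4, q5, q6}.
States satisfying a: {q0, q6}.
States satisfying E[¬c U a]: {q0, q2, q4, q5, q6}.

{q0, q2, q4, q5, q6}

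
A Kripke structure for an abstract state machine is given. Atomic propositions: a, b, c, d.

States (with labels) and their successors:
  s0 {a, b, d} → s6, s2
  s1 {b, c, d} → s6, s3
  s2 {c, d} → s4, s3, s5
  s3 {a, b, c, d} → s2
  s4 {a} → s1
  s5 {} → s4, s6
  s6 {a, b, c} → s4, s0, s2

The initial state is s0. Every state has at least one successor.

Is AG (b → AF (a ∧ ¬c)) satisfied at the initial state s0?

States satisfying b → AF (a ∧ ¬c): {s0, s2, s4, s5}.
States satisfying AG (b → AF (a ∧ ¬c)): ∅.
s1 is reachable from s0 and violates b → AF (a ∧ ¬c), so AG fails at s0.
s0 ∉ Sat(AG (b → AF (a ∧ ¬c))).

Violated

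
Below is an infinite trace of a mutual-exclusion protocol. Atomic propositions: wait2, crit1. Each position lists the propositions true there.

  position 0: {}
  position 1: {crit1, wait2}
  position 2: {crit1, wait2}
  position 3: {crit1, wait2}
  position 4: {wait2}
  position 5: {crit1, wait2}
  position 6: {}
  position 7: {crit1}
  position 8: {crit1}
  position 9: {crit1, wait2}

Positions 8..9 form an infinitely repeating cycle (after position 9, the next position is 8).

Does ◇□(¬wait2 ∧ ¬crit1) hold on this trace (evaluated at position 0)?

Violated

□(¬wait2 ∧ ¬crit1) is false at every position 0..9, so it never becomes true and ◇□(¬wait2 ∧ ¬crit1) fails.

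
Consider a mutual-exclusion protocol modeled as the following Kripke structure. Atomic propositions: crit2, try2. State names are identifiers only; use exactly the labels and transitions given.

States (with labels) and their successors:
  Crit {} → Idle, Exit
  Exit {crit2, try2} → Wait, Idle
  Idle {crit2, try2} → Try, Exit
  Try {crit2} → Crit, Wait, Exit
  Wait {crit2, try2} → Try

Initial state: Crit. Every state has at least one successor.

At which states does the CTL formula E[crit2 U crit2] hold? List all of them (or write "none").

{Exit, Idle, Try, Wait}

States satisfying crit2: {Exit, Idle, Try, Wait}.
States satisfying E[crit2 U crit2]: {Exit, Idle, Try, Wait}.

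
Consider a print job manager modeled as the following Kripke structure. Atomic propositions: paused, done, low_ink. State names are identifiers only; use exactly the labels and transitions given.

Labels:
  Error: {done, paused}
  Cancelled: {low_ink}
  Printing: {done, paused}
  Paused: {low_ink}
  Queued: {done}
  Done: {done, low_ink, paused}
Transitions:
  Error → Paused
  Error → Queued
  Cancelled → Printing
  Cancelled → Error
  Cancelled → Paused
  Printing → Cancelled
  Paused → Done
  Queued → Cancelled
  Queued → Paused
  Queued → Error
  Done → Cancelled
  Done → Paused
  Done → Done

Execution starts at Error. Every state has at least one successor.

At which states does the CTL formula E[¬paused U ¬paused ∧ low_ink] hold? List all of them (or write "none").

States satisfying ¬paused: {Cancelled, Paused, Queued}.
States satisfying ¬paused ∧ low_ink: {Cancelled, Paused}.
States satisfying E[¬paused U ¬paused ∧ low_ink]: {Cancelled, Paused, Queued}.

{Cancelled, Paused, Queued}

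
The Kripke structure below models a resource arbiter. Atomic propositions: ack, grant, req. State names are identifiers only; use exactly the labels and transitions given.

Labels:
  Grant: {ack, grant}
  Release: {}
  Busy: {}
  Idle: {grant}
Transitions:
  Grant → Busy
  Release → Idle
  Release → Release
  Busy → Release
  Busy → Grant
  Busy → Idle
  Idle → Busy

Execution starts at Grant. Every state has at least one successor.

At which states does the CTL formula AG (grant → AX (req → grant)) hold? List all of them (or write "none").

States satisfying grant → AX (req → grant): {Grant, Release, Busy, Idle}.
States satisfying AG (grant → AX (req → grant)): {Grant, Release, Busy, Idle}.

{Grant, Release, Busy, Idle}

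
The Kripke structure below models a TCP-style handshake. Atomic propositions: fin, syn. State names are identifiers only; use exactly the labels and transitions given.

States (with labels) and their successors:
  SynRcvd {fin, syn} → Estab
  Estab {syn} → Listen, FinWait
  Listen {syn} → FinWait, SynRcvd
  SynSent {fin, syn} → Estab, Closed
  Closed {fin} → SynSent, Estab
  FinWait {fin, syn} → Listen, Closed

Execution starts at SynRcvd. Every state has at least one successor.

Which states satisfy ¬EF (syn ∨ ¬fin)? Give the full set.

none

States satisfying syn ∨ ¬fin: {SynRcvd, Estab, Listen, SynSent, FinWait}.
States satisfying EF (syn ∨ ¬fin): {SynRcvd, Estab, Listen, SynSent, Closed, FinWait}.
States satisfying ¬EF (syn ∨ ¬fin): ∅.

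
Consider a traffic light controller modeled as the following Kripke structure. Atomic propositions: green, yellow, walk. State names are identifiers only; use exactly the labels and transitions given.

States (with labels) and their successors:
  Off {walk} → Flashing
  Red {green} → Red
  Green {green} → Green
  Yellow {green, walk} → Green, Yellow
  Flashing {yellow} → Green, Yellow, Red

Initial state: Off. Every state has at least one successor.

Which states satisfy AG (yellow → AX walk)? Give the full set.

States satisfying yellow → AX walk: {Off, Red, Green, Yellow}.
States satisfying AG (yellow → AX walk): {Red, Green, Yellow}.

{Red, Green, Yellow}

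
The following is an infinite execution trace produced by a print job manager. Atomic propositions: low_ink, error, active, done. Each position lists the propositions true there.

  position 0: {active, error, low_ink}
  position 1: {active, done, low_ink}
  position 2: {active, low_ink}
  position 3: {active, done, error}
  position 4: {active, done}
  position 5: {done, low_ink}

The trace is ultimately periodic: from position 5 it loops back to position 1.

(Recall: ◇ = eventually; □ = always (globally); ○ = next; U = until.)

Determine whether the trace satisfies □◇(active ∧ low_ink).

Yes

◇(active ∧ low_ink) holds at every position 0..5, and those are all positions ever visited, so □◇(active ∧ low_ink) holds.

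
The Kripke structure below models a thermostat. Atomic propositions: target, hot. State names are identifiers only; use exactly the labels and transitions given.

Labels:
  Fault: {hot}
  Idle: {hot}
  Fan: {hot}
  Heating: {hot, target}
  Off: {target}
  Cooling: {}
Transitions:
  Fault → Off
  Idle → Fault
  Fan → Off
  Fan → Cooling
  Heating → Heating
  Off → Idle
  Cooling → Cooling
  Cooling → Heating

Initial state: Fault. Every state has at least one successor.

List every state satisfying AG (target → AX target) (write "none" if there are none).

States satisfying target → AX target: {Fault, Idle, Fan, Heating, Cooling}.
States satisfying AG (target → AX target): {Heating, Cooling}.

{Heating, Cooling}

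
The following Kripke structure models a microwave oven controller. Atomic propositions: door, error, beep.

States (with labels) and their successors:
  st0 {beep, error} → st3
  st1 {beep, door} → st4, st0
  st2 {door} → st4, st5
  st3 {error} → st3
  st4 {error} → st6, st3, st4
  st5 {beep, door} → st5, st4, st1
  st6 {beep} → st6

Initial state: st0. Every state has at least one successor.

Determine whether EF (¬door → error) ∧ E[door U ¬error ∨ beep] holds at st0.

Satisfied

States satisfying ¬door → error: {st0, st1, st2, st3, st4, st5}.
States satisfying EF (¬door → error): {st0, st1, st2, st3, st4, st5}.
States satisfying door: {st1, st2, st5}.
States satisfying ¬error ∨ beep: {st0, st1, st2, st5, st6}.
States satisfying E[door U ¬error ∨ beep]: {st0, st1, st2, st5, st6}.
States satisfying EF (¬door → error) ∧ E[door U ¬error ∨ beep]: {st0, st1, st2, st5}.
st0 ∈ Sat(EF (¬door → error) ∧ E[door U ¬error ∨ beep]).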